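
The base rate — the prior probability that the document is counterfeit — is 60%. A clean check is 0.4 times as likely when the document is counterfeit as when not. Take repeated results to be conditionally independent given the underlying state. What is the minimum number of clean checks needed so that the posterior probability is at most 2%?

5

Prior odds: 0.6 ÷ 0.4 = 1.5.
Likelihood ratio per clean check = 0.4.
Target posterior odds = 0.02/0.98 = 1/49.
Need 1.5 × 0.4ⁿ ≤ 1/49, i.e. 0.4ⁿ ≤ 2/147.
0.4⁴ = 0.0256 is still above 2/147 but 0.4⁵ = 0.01024 is at or below it, so n = 5.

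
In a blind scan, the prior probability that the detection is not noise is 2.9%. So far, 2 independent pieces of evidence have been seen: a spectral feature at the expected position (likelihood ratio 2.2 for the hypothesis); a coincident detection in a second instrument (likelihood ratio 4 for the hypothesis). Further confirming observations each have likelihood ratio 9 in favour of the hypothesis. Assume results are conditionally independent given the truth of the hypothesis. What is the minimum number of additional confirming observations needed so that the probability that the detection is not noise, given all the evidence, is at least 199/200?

Prior odds = 0.029/0.971 = 29/971.
Combined Bayes factor of the evidence already in hand = 2.2 × 4 = 8.8.
Odds after that evidence = (29/971) × 8.8 = 1276/4855.
Target odds = 0.995/0.005 = 199.
Need 9ⁿ ≥ 199 ÷ (1276/4855) = 966145/1276.
9³ = 729 falls short of 966145/1276 but 9⁴ = 6561 reaches it, so n = 4.

4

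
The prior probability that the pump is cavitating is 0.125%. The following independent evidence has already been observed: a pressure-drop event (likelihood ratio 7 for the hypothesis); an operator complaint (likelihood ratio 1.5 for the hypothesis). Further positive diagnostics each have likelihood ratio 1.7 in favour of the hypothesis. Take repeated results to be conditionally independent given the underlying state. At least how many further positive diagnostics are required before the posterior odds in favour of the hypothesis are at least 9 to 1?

13

Prior odds = 0.00125/0.99875 = 1/799.
Combined Bayes factor of the evidence already in hand = 7 × 1.5 = 10.5.
Odds after that evidence = (1/799) × 10.5 = 21/1598.
Target odds = 9.
Need 1.7ⁿ ≥ 9 ÷ (21/1598) = 4794/7.
1.7¹² ≈582.622 falls short of 4794/7 but 1.7¹³ ≈990.458 reaches it, so n = 13.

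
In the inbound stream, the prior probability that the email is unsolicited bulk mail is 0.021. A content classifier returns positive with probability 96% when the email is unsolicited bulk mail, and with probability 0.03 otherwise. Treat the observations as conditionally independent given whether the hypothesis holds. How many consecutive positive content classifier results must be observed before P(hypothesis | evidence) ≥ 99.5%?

3

Prior odds = 0.021/0.979 = 21/979.
Likelihood ratio of a positive result = 0.96/0.03 = 32.
Target posterior odds = 0.995/0.005 = 199.
Require 32ⁿ ≥ 199 ÷ (21/979) = 194821/21.
32² = 1024 falls short of 194821/21 but 32³ = 32768 reaches it, so n = 3.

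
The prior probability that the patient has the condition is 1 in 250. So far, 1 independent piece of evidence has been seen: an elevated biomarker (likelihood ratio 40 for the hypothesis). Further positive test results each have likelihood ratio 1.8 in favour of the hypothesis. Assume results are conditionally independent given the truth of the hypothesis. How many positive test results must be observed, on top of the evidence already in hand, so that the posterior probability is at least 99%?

11

Prior odds = 0.004/0.996 = 1/249.
Bayes factor of the evidence already in hand = 40.
Odds after that evidence = (1/249) × 40 = 40/249.
Target odds = 0.99/0.01 = 99.
Need 1.8ⁿ ≥ 99 ÷ (40/249) = 616.275.
1.8¹⁰ ≈357.047 falls short of 616.275 but 1.8¹¹ ≈642.684 reaches it, so n = 11.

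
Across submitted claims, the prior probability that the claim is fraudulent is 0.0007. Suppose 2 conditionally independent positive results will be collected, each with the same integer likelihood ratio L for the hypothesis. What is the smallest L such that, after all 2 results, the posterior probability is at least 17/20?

90

Prior odds = 0.0007/0.9993 = 7/9993.
Target odds = 0.85/0.15 = 17/3.
Need L² ≥ 17/3 ÷ (7/9993) = 56627/7.
89² = 7921 < 56627/7 ≤ 8100 = 90², so L = 90.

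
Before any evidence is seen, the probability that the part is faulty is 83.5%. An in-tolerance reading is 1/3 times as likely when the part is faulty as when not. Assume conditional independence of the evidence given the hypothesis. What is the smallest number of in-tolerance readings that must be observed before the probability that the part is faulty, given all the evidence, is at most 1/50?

6

Prior odds: 0.835 ÷ 0.165 = 167/33.
Likelihood ratio per in-tolerance reading = 1/3.
Target posterior odds = 0.02/0.98 = 1/49.
Require (1/3)ⁿ ≤ 1/49 ÷ (167/33) = 33/8183.
(1/3)⁵ = 1/243 is still above 33/8183 but (1/3)⁶ = 1/729 is at or below it, so n = 6.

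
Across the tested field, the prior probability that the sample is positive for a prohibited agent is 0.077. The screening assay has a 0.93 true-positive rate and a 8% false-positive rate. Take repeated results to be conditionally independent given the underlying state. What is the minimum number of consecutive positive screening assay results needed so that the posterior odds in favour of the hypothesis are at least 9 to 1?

2

Prior odds = 0.077/0.923 = 77/923.
Likelihood ratio of a positive result = 0.93/0.08 = 11.625.
Target odds = 9.
Require 11.625ⁿ ≥ 9 ÷ (77/923) = 8307/77.
11.625¹ = 11.625 falls short of 8307/77 but 11.625² = 135.140625 reaches it, so n = 2.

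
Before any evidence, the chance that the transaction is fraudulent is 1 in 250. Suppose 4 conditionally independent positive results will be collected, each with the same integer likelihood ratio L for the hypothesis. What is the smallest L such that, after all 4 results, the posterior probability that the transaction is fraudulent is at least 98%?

11

Prior odds = 0.004/0.996 = 1/249.
Target odds = 0.98/0.02 = 49.
Need L⁴ ≥ 49 ÷ (1/249) = 12201.
10⁴ = 10000 < 12201 ≤ 14641 = 11⁴, so L = 11.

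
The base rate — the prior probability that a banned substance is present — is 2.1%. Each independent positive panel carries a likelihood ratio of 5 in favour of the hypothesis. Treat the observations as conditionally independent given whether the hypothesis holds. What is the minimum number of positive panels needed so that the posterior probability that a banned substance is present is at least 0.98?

Prior odds = 0.021/0.979 = 21/979.
Likelihood ratio per positive panel = 5.
Target odds: 0.98 ÷ 0.02 = 49.
Require 5ⁿ ≥ 49 ÷ (21/979) = 6853/3.
5⁴ = 625 falls short of 6853/3 but 5⁵ = 3125 reaches it, so n = 5.

5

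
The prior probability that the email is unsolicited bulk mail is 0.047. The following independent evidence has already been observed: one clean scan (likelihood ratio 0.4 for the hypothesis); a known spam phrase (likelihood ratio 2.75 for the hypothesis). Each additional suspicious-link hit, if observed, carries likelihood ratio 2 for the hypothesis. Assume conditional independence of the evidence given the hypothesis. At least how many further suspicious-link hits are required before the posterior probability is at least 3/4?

6

Prior odds = 0.047/0.953 = 47/953.
Combined Bayes factor of the evidence already in hand = 0.4 × 2.75 = 1.1.
Odds after that evidence = (47/953) × 1.1 = 517/9530.
Target odds = 0.75/0.25 = 3.
Need 2ⁿ ≥ 3 ÷ (517/9530) = 28590/517.
2⁵ = 32 falls short of 28590/517 but 2⁶ = 64 reaches it, so n = 6.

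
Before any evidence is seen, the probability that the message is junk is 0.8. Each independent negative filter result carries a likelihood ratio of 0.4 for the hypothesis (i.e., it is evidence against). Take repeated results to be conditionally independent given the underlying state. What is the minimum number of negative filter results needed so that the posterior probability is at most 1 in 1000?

Prior odds = 0.8/0.2 = 4.
Likelihood ratio per negative filter result = 0.4.
Target odds: 0.001 ÷ 0.999 = 1/999.
Need 4 × 0.4ⁿ ≤ 1/999, i.e. 0.4ⁿ ≤ 1/3996.
0.4⁹ = 512/1953125 is still above 1/3996 but 0.4¹⁰ = 1024/9765625 is at or below it, so n = 10.

10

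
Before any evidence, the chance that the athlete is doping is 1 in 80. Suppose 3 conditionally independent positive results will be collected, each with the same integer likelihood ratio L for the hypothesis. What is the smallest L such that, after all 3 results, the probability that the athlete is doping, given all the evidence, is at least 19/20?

Prior odds = 0.0125/0.9875 = 1/79.
Target odds = 0.95/0.05 = 19.
Need L³ ≥ 19 ÷ (1/79) = 1501.
11³ = 1331 < 1501 ≤ 1728 = 12³, so L = 12.

12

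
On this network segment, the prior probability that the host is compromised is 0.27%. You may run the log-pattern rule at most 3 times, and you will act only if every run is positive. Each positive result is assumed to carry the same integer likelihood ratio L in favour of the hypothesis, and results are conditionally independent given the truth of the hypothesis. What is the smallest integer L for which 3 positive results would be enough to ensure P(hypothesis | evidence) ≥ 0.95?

Prior odds = 0.0027/0.9973 = 27/9973.
Target odds = 0.95/0.05 = 19.
Need L³ ≥ 19 ÷ (27/9973) = 189487/27.
19³ = 6859 < 189487/27 ≤ 8000 = 20³, so L = 20.

20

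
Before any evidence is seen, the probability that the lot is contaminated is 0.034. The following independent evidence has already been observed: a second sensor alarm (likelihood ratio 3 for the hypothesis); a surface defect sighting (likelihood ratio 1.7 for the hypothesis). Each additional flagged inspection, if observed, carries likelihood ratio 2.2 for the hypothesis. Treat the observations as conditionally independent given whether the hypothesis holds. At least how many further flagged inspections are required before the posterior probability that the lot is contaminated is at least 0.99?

Prior odds = 0.034/0.966 = 17/483.
Combined Bayes factor of the evidence already in hand = 3 × 1.7 = 5.1.
Odds after that evidence = (17/483) × 5.1 = 289/1610.
Target odds = 0.99/0.01 = 99.
Need 2.2ⁿ ≥ 99 ÷ (289/1610) = 159390/289.
2.2⁸ = 214358881/390625 falls short of 159390/289 but 2.2⁹ ≈1207.27 reaches it, so n = 9.

9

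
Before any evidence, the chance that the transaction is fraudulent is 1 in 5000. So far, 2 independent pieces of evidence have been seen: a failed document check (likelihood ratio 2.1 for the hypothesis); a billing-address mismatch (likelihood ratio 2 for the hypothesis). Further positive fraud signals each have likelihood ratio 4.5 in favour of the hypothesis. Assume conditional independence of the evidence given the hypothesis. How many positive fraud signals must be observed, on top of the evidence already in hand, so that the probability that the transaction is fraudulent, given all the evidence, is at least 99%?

Prior odds = 0.0002/0.9998 = 1/4999.
Combined Bayes factor of the evidence already in hand = 2.1 × 2 = 4.2.
Odds after that evidence = (1/4999) × 4.2 = 21/24995.
Target odds = 0.99/0.01 = 99.
Need 4.5ⁿ ≥ 99 ÷ (21/24995) = 824835/7.
4.5⁷ = 4782969/128 falls short of 824835/7 but 4.5⁸ = 43046721/256 reaches it, so n = 8.

8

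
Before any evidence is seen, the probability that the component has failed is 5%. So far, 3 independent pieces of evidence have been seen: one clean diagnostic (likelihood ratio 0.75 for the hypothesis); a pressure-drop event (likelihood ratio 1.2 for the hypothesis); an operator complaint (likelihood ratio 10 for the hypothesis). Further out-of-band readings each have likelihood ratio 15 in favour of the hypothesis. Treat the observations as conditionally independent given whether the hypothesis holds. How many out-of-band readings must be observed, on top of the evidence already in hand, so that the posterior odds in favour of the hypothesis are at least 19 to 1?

Prior odds = 0.05/0.95 = 1/19.
Combined Bayes factor of the evidence already in hand = 0.75 × 1.2 × 10 = 9.
Odds after that evidence = (1/19) × 9 = 9/19.
Target odds = 19.
Need 15ⁿ ≥ 19 ÷ (9/19) = 361/9.
15¹ = 15 falls short of 361/9 but 15² = 225 reaches it, so n = 2.

2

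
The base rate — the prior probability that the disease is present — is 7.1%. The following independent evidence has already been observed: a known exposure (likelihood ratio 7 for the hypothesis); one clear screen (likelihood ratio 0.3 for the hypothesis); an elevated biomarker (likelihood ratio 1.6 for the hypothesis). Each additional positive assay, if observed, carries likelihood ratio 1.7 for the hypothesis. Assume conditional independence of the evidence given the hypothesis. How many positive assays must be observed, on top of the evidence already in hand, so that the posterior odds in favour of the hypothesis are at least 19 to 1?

Prior odds = 0.071/0.929 = 71/929.
Combined Bayes factor of the evidence already in hand = 7 × 0.3 × 1.6 = 3.36.
Odds after that evidence = (71/929) × 3.36 = 5964/23225.
Target odds = 19.
Need 1.7ⁿ ≥ 19 ÷ (5964/23225) = 441275/5964.
1.7⁸ ≈69.7576 falls short of 441275/5964 but 1.7⁹ ≈118.588 reaches it, so n = 9.

9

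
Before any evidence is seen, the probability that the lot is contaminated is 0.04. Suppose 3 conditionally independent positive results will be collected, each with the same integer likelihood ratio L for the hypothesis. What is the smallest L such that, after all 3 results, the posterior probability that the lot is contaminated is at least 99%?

14

Prior odds = 0.04/0.96 = 1/24.
Target odds = 0.99/0.01 = 99.
Need L³ ≥ 99 ÷ (1/24) = 2376.
13³ = 2197 < 2376 ≤ 2744 = 14³, so L = 14.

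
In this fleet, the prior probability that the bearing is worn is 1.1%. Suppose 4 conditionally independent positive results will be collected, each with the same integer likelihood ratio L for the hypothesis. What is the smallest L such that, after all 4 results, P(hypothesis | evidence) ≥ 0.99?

10

Prior odds = 0.011/0.989 = 11/989.
Target odds = 0.99/0.01 = 99.
Need L⁴ ≥ 99 ÷ (11/989) = 8901.
9⁴ = 6561 < 8901 ≤ 10000 = 10⁴, so L = 10.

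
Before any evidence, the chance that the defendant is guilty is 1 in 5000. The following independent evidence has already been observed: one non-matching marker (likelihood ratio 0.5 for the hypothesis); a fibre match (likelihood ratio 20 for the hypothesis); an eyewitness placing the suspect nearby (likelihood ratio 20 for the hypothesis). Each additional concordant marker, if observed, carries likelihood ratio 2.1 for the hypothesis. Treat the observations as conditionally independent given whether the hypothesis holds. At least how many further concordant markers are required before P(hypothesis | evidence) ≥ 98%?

10

Prior odds = 0.0002/0.9998 = 1/4999.
Combined Bayes factor of the evidence already in hand = 0.5 × 20 × 20 = 200.
Odds after that evidence = (1/4999) × 200 = 200/4999.
Target odds = 0.98/0.02 = 49.
Need 2.1ⁿ ≥ 49 ÷ (200/4999) = 1224.755.
2.1⁹ ≈794.28 falls short of 1224.755 but 2.1¹⁰ ≈1667.99 reaches it, so n = 10.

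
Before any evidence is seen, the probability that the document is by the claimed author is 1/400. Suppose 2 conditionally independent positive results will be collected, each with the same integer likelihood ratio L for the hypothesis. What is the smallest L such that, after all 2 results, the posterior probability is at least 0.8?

40

Prior odds = 0.0025/0.9975 = 1/399.
Target odds = 0.8/0.2 = 4.
Need L² ≥ 4 ÷ (1/399) = 1596.
39² = 1521 < 1596 ≤ 1600 = 40², so L = 40.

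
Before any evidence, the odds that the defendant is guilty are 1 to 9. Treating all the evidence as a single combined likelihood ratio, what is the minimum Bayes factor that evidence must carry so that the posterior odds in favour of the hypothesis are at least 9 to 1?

81

Prior odds = 1/9.
Target odds = 9.
Required Bayes factor = 9 ÷ (1/9) = 81.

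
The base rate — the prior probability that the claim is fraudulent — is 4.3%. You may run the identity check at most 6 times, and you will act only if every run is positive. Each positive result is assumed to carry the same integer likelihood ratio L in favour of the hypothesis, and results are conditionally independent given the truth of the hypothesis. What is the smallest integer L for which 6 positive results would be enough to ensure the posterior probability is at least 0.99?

Prior odds = 0.043/0.957 = 43/957.
Target odds = 0.99/0.01 = 99.
Need L⁶ ≥ 99 ÷ (43/957) = 94743/43.
3⁶ = 729 < 94743/43 ≤ 4096 = 4⁶, so L = 4.

4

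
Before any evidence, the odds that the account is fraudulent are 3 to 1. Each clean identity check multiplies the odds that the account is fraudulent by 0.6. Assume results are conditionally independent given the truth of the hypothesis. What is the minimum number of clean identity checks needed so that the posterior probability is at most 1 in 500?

15

Prior odds = 3.
Likelihood ratio per clean identity check = 0.6.
Target odds: 0.002 ÷ 0.998 = 1/499.
Need 3 × 0.6ⁿ ≤ 1/499, i.e. 0.6ⁿ ≤ 1/1497.
0.6¹⁴ ≈0.000783642 is still above 1/1497 but 0.6¹⁵ ≈0.000470185 is at or below it, so n = 15.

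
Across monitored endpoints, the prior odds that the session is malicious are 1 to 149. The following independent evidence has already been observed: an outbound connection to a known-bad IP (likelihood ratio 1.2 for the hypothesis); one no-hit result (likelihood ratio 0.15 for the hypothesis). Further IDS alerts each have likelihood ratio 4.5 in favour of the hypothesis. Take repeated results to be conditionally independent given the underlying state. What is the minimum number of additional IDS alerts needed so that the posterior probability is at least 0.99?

Prior odds = 1/149.
Combined Bayes factor of the evidence already in hand = 1.2 × 0.15 = 0.18.
Odds after that evidence = (1/149) × 0.18 = 9/7450.
Target odds = 0.99/0.01 = 99.
Need 4.5ⁿ ≥ 99 ÷ (9/7450) = 81950.
4.5⁷ = 4782969/128 falls short of 81950 but 4.5⁸ = 43046721/256 reaches it, so n = 8.

8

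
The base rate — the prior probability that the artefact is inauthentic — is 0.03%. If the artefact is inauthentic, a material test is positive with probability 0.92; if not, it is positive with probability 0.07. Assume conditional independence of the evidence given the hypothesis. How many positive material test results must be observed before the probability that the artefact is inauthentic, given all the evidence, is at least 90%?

5

Prior odds = 0.0003/0.9997 = 3/9997.
Likelihood ratio of a positive = 0.92/0.07 = 92/7.
Target posterior odds = 0.9/0.1 = 9.
Need (3/9997) × (92/7)ⁿ ≥ 9, i.e. (92/7)ⁿ ≥ 29991.
(92/7)⁴ = 71639296/2401 falls short of 29991 but (92/7)⁵ ≈392147 reaches it, so n = 5.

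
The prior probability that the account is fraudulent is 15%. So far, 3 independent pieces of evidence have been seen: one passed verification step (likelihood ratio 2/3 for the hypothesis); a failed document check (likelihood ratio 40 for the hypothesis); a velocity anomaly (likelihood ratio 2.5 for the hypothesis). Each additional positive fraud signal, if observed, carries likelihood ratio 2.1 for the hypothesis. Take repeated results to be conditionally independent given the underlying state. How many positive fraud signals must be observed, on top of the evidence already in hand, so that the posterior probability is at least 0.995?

Prior odds = 0.15/0.85 = 3/17.
Combined Bayes factor of the evidence already in hand = (2/3) × 40 × 2.5 = 200/3.
Odds after that evidence = (3/17) × 200/3 = 200/17.
Target odds = 0.995/0.005 = 199.
Need 2.1ⁿ ≥ 199 ÷ (200/17) = 16.915.
2.1³ = 9.261 falls short of 16.915 but 2.1⁴ = 19.4481 reaches it, so n = 4.

4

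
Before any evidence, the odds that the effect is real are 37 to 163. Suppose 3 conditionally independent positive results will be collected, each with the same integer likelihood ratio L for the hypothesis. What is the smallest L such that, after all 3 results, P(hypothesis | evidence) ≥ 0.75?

3

Prior odds = 37/163.
Target odds = 0.75/0.25 = 3.
Need L³ ≥ 3 ÷ (37/163) = 489/37.
2³ = 8 < 489/37 ≤ 27 = 3³, so L = 3.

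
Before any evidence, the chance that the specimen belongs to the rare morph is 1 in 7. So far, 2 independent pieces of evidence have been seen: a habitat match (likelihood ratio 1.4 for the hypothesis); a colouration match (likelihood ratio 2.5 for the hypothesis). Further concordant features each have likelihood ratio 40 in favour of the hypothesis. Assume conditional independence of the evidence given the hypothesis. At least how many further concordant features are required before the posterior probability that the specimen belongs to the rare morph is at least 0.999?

Prior odds = (1/7)/(6/7) = 1/6.
Combined Bayes factor of the evidence already in hand = 1.4 × 2.5 = 3.5.
Odds after that evidence = (1/6) × 3.5 = 7/12.
Target odds = 0.999/0.001 = 999.
Need 40ⁿ ≥ 999 ÷ (7/12) = 11988/7.
40² = 1600 falls short of 11988/7 but 40³ = 64000 reaches it, so n = 3.

3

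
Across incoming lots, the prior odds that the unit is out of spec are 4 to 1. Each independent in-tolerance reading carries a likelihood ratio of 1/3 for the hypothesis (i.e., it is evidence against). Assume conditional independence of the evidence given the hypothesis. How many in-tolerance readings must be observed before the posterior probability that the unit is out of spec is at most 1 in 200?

Prior odds = 4.
Likelihood ratio per in-tolerance reading = 1/3.
Target odds: 0.005 ÷ 0.995 = 1/199.
Need 4 × (1/3)ⁿ ≤ 1/199, i.e. (1/3)ⁿ ≤ 1/796.
(1/3)⁶ = 1/729 is still above 1/796 but (1/3)⁷ = 1/2187 is at or below it, so n = 7.

7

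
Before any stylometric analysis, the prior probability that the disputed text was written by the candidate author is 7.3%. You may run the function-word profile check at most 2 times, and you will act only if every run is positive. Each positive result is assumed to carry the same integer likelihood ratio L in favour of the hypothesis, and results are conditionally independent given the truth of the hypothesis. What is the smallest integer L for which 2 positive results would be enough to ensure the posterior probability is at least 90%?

11

Prior odds = 0.073/0.927 = 73/927.
Target odds = 0.9/0.1 = 9.
Need L² ≥ 9 ÷ (73/927) = 8343/73.
10² = 100 < 8343/73 ≤ 121 = 11², so L = 11.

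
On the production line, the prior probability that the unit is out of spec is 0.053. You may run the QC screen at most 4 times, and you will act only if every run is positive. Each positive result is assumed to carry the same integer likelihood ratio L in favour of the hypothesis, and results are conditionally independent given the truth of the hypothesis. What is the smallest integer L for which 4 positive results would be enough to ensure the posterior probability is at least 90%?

4

Prior odds = 0.053/0.947 = 53/947.
Target odds = 0.9/0.1 = 9.
Need L⁴ ≥ 9 ÷ (53/947) = 8523/53.
3⁴ = 81 < 8523/53 ≤ 256 = 4⁴, so L = 4.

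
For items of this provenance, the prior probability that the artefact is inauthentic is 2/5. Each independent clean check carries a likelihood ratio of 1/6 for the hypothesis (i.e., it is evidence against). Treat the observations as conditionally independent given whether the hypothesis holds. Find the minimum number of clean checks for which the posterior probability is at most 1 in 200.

3

Prior odds: 0.4 ÷ 0.6 = 2/3.
Likelihood ratio per clean check = 1/6.
Target odds: 0.005 ÷ 0.995 = 1/199.
Need (2/3) × (1/6)ⁿ ≤ 1/199, i.e. (1/6)ⁿ ≤ 3/398.
(1/6)² = 1/36 is still above 3/398 but (1/6)³ = 1/216 is at or below it, so n = 3.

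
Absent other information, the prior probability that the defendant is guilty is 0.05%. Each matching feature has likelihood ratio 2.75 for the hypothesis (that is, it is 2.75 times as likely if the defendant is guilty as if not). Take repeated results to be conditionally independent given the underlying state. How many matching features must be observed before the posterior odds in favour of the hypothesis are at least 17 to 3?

Prior odds = 0.0005/0.9995 = 1/1999.
Likelihood ratio per matching feature = 2.75.
Target odds = 17/3.
Need (1/1999) × 2.75ⁿ ≥ 17/3, i.e. 2.75ⁿ ≥ 33983/3.
2.75⁹ ≈8994.86 falls short of 33983/3 but 2.75¹⁰ ≈24735.9 reaches it, so n = 10.

10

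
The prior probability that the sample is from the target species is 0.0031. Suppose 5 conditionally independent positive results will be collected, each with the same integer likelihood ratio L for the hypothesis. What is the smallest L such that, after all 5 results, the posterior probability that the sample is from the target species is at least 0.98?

Prior odds = 0.0031/0.9969 = 31/9969.
Target odds = 0.98/0.02 = 49.
Need L⁵ ≥ 49 ÷ (31/9969) = 488481/31.
6⁵ = 7776 < 488481/31 ≤ 16807 = 7⁵, so L = 7.

7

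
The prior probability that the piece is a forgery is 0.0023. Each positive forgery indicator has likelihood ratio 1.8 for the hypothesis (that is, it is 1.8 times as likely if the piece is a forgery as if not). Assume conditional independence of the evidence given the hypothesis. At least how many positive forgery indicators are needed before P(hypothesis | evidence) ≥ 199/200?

20

Prior odds: 0.0023 ÷ 0.9977 = 23/9977.
Likelihood ratio per positive forgery indicator = 1.8.
Target posterior odds = 0.995/0.005 = 199.
Require 1.8ⁿ ≥ 199 ÷ (23/9977) = 1985423/23.
1.8¹⁹ ≈70823.5 falls short of 1985423/23 but 1.8²⁰ ≈127482 reaches it, so n = 20.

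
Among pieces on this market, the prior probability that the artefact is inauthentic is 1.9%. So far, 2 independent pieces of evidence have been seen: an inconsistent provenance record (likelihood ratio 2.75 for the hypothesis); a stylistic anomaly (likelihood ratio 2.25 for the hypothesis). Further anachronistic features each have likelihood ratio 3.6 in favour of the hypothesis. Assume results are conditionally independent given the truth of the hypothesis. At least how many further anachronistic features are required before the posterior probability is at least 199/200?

6

Prior odds = 0.019/0.981 = 19/981.
Combined Bayes factor of the evidence already in hand = 2.75 × 2.25 = 6.1875.
Odds after that evidence = (19/981) × 6.1875 = 209/1744.
Target odds = 0.995/0.005 = 199.
Need 3.6ⁿ ≥ 199 ÷ (209/1744) = 347056/209.
3.6⁵ = 604.66176 falls short of 347056/209 but 3.6⁶ = 34012224/15625 reaches it, so n = 6.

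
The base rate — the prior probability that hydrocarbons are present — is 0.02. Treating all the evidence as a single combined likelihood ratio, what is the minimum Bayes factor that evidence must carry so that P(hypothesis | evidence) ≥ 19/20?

Prior odds = 0.02/0.98 = 1/49.
Target odds = 0.95/0.05 = 19.
Required Bayes factor = 19 ÷ (1/49) = 931.

931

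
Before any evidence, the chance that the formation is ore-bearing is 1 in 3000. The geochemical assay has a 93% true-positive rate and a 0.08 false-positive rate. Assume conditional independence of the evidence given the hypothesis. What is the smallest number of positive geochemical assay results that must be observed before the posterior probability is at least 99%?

Prior odds: (1/3000) ÷ (2999/3000) = 1/2999.
Likelihood ratio of a positive result = 0.93/0.08 = 11.625.
Target posterior odds = 0.99/0.01 = 99.
Require 11.625ⁿ ≥ 99 ÷ (1/2999) = 296901.
11.625⁵ ≈212307 falls short of 296901 but 11.625⁶ ≈2.46807e+06 reaches it, so n = 6.

6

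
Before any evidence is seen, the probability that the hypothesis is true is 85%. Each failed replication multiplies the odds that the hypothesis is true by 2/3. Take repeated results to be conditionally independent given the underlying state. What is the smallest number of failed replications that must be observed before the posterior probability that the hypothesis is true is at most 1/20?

12

Prior odds: 0.85 ÷ 0.15 = 17/3.
Likelihood ratio per failed replication = 2/3.
Target odds: 0.05 ÷ 0.95 = 1/19.
Need (17/3) × (2/3)ⁿ ≤ 1/19, i.e. (2/3)ⁿ ≤ 3/323.
(2/3)¹¹ = 2048/177147 is still above 3/323 but (2/3)¹² = 4096/531441 is at or below it, so n = 12.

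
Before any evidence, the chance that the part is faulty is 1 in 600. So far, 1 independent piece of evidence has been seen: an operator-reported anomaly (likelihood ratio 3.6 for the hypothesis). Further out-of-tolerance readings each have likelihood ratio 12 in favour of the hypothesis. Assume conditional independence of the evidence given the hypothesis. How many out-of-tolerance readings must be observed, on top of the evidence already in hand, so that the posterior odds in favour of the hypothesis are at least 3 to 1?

Prior odds = (1/600)/(599/600) = 1/599.
Bayes factor of the evidence already in hand = 3.6.
Odds after that evidence = (1/599) × 3.6 = 18/2995.
Target odds = 3.
Need 12ⁿ ≥ 3 ÷ (18/2995) = 2995/6.
12² = 144 falls short of 2995/6 but 12³ = 1728 reaches it, so n = 3.

3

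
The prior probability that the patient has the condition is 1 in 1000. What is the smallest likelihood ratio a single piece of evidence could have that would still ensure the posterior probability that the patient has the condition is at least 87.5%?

Prior odds = 0.001/0.999 = 1/999.
Target odds = 0.875/0.125 = 7.
Required Bayes factor = 7 ÷ (1/999) = 6993.

6993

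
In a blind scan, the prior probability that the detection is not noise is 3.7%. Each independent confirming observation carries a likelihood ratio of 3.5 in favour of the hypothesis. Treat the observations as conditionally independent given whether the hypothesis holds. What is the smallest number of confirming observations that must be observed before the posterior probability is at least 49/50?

6

Prior odds = 0.037/0.963 = 37/963.
Likelihood ratio per confirming observation = 3.5.
Target posterior odds = 0.98/0.02 = 49.
Require 3.5ⁿ ≥ 49 ÷ (37/963) = 47187/37.
3.5⁵ = 525.21875 falls short of 47187/37 but 3.5⁶ = 1838.265625 reaches it, so n = 6.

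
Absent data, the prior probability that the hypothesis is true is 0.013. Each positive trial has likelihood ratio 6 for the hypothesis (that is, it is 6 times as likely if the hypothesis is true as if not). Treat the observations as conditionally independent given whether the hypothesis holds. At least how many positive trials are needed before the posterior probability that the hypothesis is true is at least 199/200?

6

Prior odds = 0.013/0.987 = 13/987.
Likelihood ratio per positive trial = 6.
Target odds: 0.995 ÷ 0.005 = 199.
Require 6ⁿ ≥ 199 ÷ (13/987) = 196413/13.
6⁵ = 7776 falls short of 196413/13 but 6⁶ = 46656 reaches it, so n = 6.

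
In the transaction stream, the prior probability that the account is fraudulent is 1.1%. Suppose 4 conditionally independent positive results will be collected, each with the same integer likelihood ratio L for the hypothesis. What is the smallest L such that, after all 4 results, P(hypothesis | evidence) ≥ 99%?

Prior odds = 0.011/0.989 = 11/989.
Target odds = 0.99/0.01 = 99.
Need L⁴ ≥ 99 ÷ (11/989) = 8901.
9⁴ = 6561 < 8901 ≤ 10000 = 10⁴, so L = 10.

10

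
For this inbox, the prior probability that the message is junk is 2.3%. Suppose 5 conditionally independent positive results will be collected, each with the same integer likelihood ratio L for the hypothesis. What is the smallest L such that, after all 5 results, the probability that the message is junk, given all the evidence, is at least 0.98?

Prior odds = 0.023/0.977 = 23/977.
Target odds = 0.98/0.02 = 49.
Need L⁵ ≥ 49 ÷ (23/977) = 47873/23.
4⁵ = 1024 < 47873/23 ≤ 3125 = 5⁵, so L = 5.

5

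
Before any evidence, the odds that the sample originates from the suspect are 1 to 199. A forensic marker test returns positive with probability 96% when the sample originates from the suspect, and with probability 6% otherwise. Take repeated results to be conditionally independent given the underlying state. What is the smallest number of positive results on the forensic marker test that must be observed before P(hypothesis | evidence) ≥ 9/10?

3

Prior odds = 1/199.
Likelihood ratio of a positive result = 0.96/0.06 = 16.
Target odds: 0.9 ÷ 0.1 = 9.
Require 16ⁿ ≥ 9 ÷ (1/199) = 1791.
16² = 256 falls short of 1791 but 16³ = 4096 reaches it, so n = 3.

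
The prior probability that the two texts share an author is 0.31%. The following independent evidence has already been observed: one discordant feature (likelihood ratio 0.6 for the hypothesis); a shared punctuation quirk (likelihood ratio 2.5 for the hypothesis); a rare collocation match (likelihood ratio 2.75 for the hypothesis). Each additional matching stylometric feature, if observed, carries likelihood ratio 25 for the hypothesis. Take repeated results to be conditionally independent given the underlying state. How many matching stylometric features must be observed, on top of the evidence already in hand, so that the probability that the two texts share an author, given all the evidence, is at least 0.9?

Prior odds = 0.0031/0.9969 = 31/9969.
Combined Bayes factor of the evidence already in hand = 0.6 × 2.5 × 2.75 = 4.125.
Odds after that evidence = (31/9969) × 4.125 = 341/26584.
Target odds = 0.9/0.1 = 9.
Need 25ⁿ ≥ 9 ÷ (341/26584) = 239256/341.
25² = 625 falls short of 239256/341 but 25³ = 15625 reaches it, so n = 3.

3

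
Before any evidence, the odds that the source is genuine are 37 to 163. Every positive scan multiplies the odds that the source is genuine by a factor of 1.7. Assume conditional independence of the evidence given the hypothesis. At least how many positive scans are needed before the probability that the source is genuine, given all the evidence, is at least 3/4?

Prior odds = 37/163.
Likelihood ratio per positive scan = 1.7.
Target odds: 0.75 ÷ 0.25 = 3.
Require 1.7ⁿ ≥ 3 ÷ (37/163) = 489/37.
1.7⁴ = 8.3521 falls short of 489/37 but 1.7⁵ = 1419857/100000 reaches it, so n = 5.

5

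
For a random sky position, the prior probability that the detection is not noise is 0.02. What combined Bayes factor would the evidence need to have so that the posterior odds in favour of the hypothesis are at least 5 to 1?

245

Prior odds = 0.02/0.98 = 1/49.
Target odds = 5.
Required Bayes factor = 5 ÷ (1/49) = 245.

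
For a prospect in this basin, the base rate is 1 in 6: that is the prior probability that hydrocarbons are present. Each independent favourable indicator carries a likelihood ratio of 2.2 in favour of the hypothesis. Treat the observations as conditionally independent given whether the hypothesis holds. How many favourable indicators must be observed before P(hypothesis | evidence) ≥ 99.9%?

11

Prior odds = (1/6)/(5/6) = 0.2.
Likelihood ratio per favourable indicator = 2.2.
Target odds: 0.999 ÷ 0.001 = 999.
Need 0.2 × 2.2ⁿ ≥ 999, i.e. 2.2ⁿ ≥ 4995.
2.2¹⁰ ≈2655.99 falls short of 4995 but 2.2¹¹ ≈5843.18 reaches it, so n = 11.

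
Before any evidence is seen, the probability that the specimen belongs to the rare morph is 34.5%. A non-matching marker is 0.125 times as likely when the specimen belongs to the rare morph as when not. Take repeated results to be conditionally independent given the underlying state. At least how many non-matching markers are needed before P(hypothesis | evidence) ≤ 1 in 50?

2

Prior odds: 0.345 ÷ 0.655 = 69/131.
Likelihood ratio per non-matching marker = 0.125.
Target posterior odds = 0.02/0.98 = 1/49.
Need (69/131) × 0.125ⁿ ≤ 1/49, i.e. 0.125ⁿ ≤ 131/3381.
0.125¹ = 0.125 is still above 131/3381 but 0.125² = 0.015625 is at or below it, so n = 2.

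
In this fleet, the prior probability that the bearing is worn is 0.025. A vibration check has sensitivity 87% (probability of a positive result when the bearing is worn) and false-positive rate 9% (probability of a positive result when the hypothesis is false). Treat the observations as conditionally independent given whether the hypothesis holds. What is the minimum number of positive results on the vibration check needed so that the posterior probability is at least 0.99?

4

Prior odds = 0.025/0.975 = 1/39.
Likelihood ratio of a positive result = 0.87/0.09 = 29/3.
Target odds: 0.99 ÷ 0.01 = 99.
Require (29/3)ⁿ ≥ 99 ÷ (1/39) = 3861.
(29/3)³ = 24389/27 falls short of 3861 but (29/3)⁴ = 707281/81 reaches it, so n = 4.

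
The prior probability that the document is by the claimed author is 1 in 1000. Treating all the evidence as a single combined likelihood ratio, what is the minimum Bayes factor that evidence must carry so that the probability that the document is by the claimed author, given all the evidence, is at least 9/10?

8991

Prior odds = 0.001/0.999 = 1/999.
Target odds = 0.9/0.1 = 9.
Required Bayes factor = 9 ÷ (1/999) = 8991.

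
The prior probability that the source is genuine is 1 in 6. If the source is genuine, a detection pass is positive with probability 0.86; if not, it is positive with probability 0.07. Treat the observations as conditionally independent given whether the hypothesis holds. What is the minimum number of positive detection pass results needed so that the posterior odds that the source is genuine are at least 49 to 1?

3

Prior odds: (1/6) ÷ (5/6) = 0.2.
Likelihood ratio of a positive = 0.86/0.07 = 86/7.
Target odds = 49.
Need 0.2 × (86/7)ⁿ ≥ 49, i.e. (86/7)ⁿ ≥ 245.
(86/7)² = 7396/49 falls short of 245 but (86/7)³ = 636056/343 reaches it, so n = 3.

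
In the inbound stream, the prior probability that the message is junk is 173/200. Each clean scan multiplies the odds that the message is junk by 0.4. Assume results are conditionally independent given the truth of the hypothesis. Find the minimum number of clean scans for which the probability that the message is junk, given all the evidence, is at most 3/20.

4

Prior odds = 0.865/0.135 = 173/27.
Likelihood ratio per clean scan = 0.4.
Target odds: 0.15 ÷ 0.85 = 3/17.
Require 0.4ⁿ ≤ 3/17 ÷ (173/27) = 81/2941.
0.4³ = 0.064 is still above 81/2941 but 0.4⁴ = 0.0256 is at or below it, so n = 4.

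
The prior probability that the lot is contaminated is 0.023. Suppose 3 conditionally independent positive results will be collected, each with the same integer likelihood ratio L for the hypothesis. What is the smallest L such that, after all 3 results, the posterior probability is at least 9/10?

Prior odds = 0.023/0.977 = 23/977.
Target odds = 0.9/0.1 = 9.
Need L³ ≥ 9 ÷ (23/977) = 8793/23.
7³ = 343 < 8793/23 ≤ 512 = 8³, so L = 8.

8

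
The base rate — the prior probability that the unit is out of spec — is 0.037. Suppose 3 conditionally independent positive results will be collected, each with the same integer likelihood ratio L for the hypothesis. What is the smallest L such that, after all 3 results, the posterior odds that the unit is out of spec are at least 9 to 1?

7

Prior odds = 0.037/0.963 = 37/963.
Target odds = 9.
Need L³ ≥ 9 ÷ (37/963) = 8667/37.
6³ = 216 < 8667/37 ≤ 343 = 7³, so L = 7.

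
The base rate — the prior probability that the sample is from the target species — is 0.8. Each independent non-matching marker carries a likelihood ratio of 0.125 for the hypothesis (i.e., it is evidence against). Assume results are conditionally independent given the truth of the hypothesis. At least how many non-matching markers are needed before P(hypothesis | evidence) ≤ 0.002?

Prior odds: 0.8 ÷ 0.2 = 4.
Likelihood ratio per non-matching marker = 0.125.
Target odds: 0.002 ÷ 0.998 = 1/499.
Require 0.125ⁿ ≤ 1/499 ÷ 4 = 1/1996.
0.125³ = 0.001953125 is still above 1/1996 but 0.125⁴ = 1/4096 is at or below it, so n = 4.

4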